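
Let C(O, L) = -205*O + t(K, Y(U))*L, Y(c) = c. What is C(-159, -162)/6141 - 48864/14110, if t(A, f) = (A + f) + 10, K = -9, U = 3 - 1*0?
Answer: 1092017/627895 ≈ 1.7392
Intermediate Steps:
U = 3 (U = 3 + 0 = 3)
t(A, f) = 10 + A + f
C(O, L) = -205*O + 4*L (C(O, L) = -205*O + (10 - 9 + 3)*L = -205*O + 4*L)
C(-159, -162)/6141 - 48864/14110 = (-205*(-159) + 4*(-162))/6141 - 48864/14110 = (32595 - 648)*(1/6141) - 48864*1/14110 = 31947*(1/6141) - 24432/7055 = 463/89 - 24432/7055 = 1092017/627895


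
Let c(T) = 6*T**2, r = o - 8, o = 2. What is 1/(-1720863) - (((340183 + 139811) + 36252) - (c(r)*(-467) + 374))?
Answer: -1061331930073/1720863 ≈ -6.1674e+5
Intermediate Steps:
r = -6 (r = 2 - 8 = -6)
1/(-1720863) - (((340183 + 139811) + 36252) - (c(r)*(-467) + 374)) = 1/(-1720863) - (((340183 + 139811) + 36252) - ((6*(-6)**2)*(-467) + 374)) = -1/1720863 - ((479994 + 36252) - ((6*36)*(-467) + 374)) = -1/1720863 - (516246 - (216*(-467) + 374)) = -1/1720863 - (516246 - (-100872 + 374)) = -1/1720863 - (516246 - 1*(-100498)) = -1/1720863 - (516246 + 100498) = -1/1720863 - 1*616744 = -1/1720863 - 616744 = -1061331930073/1720863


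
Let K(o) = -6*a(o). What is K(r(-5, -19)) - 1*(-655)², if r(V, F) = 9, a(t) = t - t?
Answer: -429025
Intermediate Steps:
a(t) = 0
K(o) = 0 (K(o) = -6*0 = 0)
K(r(-5, -19)) - 1*(-655)² = 0 - 1*(-655)² = 0 - 1*429025 = 0 - 429025 = -429025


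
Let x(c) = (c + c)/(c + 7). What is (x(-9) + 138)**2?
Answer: 21609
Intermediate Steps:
x(c) = 2*c/(7 + c) (x(c) = (2*c)/(7 + c) = 2*c/(7 + c))
(x(-9) + 138)**2 = (2*(-9)/(7 - 9) + 138)**2 = (2*(-9)/(-2) + 138)**2 = (2*(-9)*(-1/2) + 138)**2 = (9 + 138)**2 = 147**2 = 21609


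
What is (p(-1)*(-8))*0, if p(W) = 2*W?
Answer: 0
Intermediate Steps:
(p(-1)*(-8))*0 = ((2*(-1))*(-8))*0 = -2*(-8)*0 = 16*0 = 0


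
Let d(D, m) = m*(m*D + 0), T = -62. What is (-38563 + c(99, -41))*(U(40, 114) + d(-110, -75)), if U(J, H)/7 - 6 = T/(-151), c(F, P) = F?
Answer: 3593478967936/151 ≈ 2.3798e+10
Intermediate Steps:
d(D, m) = D*m² (d(D, m) = m*(D*m + 0) = m*(D*m) = D*m²)
U(J, H) = 6776/151 (U(J, H) = 42 + 7*(-62/(-151)) = 42 + 7*(-62*(-1/151)) = 42 + 7*(62/151) = 42 + 434/151 = 6776/151)
(-38563 + c(99, -41))*(U(40, 114) + d(-110, -75)) = (-38563 + 99)*(6776/151 - 110*(-75)²) = -38464*(6776/151 - 110*5625) = -38464*(6776/151 - 618750) = -38464*(-93424474/151) = 3593478967936/151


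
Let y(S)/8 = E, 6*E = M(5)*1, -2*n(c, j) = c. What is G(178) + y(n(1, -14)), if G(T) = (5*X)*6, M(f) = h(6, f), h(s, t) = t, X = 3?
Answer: 290/3 ≈ 96.667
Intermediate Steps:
n(c, j) = -c/2
M(f) = f
G(T) = 90 (G(T) = (5*3)*6 = 15*6 = 90)
E = ⅚ (E = (5*1)/6 = (⅙)*5 = ⅚ ≈ 0.83333)
y(S) = 20/3 (y(S) = 8*(⅚) = 20/3)
G(178) + y(n(1, -14)) = 90 + 20/3 = 290/3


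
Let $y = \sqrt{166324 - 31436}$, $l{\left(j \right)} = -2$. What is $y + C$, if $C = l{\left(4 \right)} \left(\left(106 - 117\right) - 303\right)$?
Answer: $628 + 2 \sqrt{33722} \approx 995.27$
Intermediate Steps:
$y = 2 \sqrt{33722}$ ($y = \sqrt{134888} = 2 \sqrt{33722} \approx 367.27$)
$C = 628$ ($C = - 2 \left(\left(106 - 117\right) - 303\right) = - 2 \left(-11 - 303\right) = \left(-2\right) \left(-314\right) = 628$)
$y + C = 2 \sqrt{33722} + 628 = 628 + 2 \sqrt{33722}$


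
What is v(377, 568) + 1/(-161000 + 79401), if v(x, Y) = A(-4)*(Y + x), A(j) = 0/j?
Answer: -1/81599 ≈ -1.2255e-5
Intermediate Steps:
A(j) = 0
v(x, Y) = 0 (v(x, Y) = 0*(Y + x) = 0)
v(377, 568) + 1/(-161000 + 79401) = 0 + 1/(-161000 + 79401) = 0 + 1/(-81599) = 0 - 1/81599 = -1/81599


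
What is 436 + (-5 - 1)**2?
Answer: 472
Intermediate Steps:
436 + (-5 - 1)**2 = 436 + (-6)**2 = 436 + 36 = 472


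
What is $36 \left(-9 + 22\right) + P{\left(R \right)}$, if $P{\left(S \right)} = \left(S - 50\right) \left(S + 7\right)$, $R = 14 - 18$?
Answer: $306$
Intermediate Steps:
$R = -4$
$P{\left(S \right)} = \left(-50 + S\right) \left(7 + S\right)$
$36 \left(-9 + 22\right) + P{\left(R \right)} = 36 \left(-9 + 22\right) - \left(178 - 16\right) = 36 \cdot 13 + \left(-350 + 16 + 172\right) = 468 - 162 = 306$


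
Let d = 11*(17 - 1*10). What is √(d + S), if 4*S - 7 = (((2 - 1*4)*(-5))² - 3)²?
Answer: √2431 ≈ 49.305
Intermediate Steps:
S = 2354 (S = 7/4 + (((2 - 1*4)*(-5))² - 3)²/4 = 7/4 + (((2 - 4)*(-5))² - 3)²/4 = 7/4 + ((-2*(-5))² - 3)²/4 = 7/4 + (10² - 3)²/4 = 7/4 + (100 - 3)²/4 = 7/4 + (¼)*97² = 7/4 + (¼)*9409 = 7/4 + 9409/4 = 2354)
d = 77 (d = 11*(17 - 10) = 11*7 = 77)
√(d + S) = √(77 + 2354) = √2431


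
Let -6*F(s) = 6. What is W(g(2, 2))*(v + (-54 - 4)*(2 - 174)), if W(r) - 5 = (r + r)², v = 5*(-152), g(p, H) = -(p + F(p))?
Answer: 82944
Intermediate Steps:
F(s) = -1 (F(s) = -⅙*6 = -1)
g(p, H) = 1 - p (g(p, H) = -(p - 1) = -(-1 + p) = 1 - p)
v = -760
W(r) = 5 + 4*r² (W(r) = 5 + (r + r)² = 5 + (2*r)² = 5 + 4*r²)
W(g(2, 2))*(v + (-54 - 4)*(2 - 174)) = (5 + 4*(1 - 1*2)²)*(-760 + (-54 - 4)*(2 - 174)) = (5 + 4*(1 - 2)²)*(-760 - 58*(-172)) = (5 + 4*(-1)²)*(-760 + 9976) = (5 + 4*1)*9216 = (5 + 4)*9216 = 9*9216 = 82944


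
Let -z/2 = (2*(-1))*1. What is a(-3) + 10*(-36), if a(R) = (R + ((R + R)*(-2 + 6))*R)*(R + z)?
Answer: -291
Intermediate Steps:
z = 4 (z = -2*2*(-1) = -(-4) = -2*(-2) = 4)
a(R) = (4 + R)*(R + 8*R²) (a(R) = (R + ((R + R)*(-2 + 6))*R)*(R + 4) = (R + ((2*R)*4)*R)*(4 + R) = (R + (8*R)*R)*(4 + R) = (R + 8*R²)*(4 + R) = (4 + R)*(R + 8*R²))
a(-3) + 10*(-36) = -3*(4 + 8*(-3)² + 33*(-3)) + 10*(-36) = -3*(4 + 8*9 - 99) - 360 = -3*(4 + 72 - 99) - 360 = -3*(-23) - 360 = 69 - 360 = -291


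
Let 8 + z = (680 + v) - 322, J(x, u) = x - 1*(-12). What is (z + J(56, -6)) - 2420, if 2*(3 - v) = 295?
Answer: -4293/2 ≈ -2146.5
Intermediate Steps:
v = -289/2 (v = 3 - ½*295 = 3 - 295/2 = -289/2 ≈ -144.50)
J(x, u) = 12 + x (J(x, u) = x + 12 = 12 + x)
z = 411/2 (z = -8 + ((680 - 289/2) - 322) = -8 + (1071/2 - 322) = -8 + 427/2 = 411/2 ≈ 205.50)
(z + J(56, -6)) - 2420 = (411/2 + (12 + 56)) - 2420 = (411/2 + 68) - 2420 = 547/2 - 2420 = -4293/2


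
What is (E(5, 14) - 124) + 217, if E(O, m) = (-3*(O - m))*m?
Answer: 471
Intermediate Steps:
E(O, m) = m*(-3*O + 3*m) (E(O, m) = (-3*O + 3*m)*m = m*(-3*O + 3*m))
(E(5, 14) - 124) + 217 = (3*14*(14 - 1*5) - 124) + 217 = (3*14*(14 - 5) - 124) + 217 = (3*14*9 - 124) + 217 = (378 - 124) + 217 = 254 + 217 = 471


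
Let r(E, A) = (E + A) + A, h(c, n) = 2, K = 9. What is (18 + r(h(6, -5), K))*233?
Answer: 8854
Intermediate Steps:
r(E, A) = E + 2*A (r(E, A) = (A + E) + A = E + 2*A)
(18 + r(h(6, -5), K))*233 = (18 + (2 + 2*9))*233 = (18 + (2 + 18))*233 = (18 + 20)*233 = 38*233 = 8854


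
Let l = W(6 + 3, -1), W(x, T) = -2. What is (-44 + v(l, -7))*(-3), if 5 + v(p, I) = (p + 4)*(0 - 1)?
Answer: 153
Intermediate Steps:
l = -2
v(p, I) = -9 - p (v(p, I) = -5 + (p + 4)*(0 - 1) = -5 + (4 + p)*(-1) = -5 + (-4 - p) = -9 - p)
(-44 + v(l, -7))*(-3) = (-44 + (-9 - 1*(-2)))*(-3) = (-44 + (-9 + 2))*(-3) = (-44 - 7)*(-3) = -51*(-3) = 153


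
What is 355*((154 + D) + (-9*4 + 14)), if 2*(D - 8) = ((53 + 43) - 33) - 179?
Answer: 29110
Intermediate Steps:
D = -50 (D = 8 + (((53 + 43) - 33) - 179)/2 = 8 + ((96 - 33) - 179)/2 = 8 + (63 - 179)/2 = 8 + (1/2)*(-116) = 8 - 58 = -50)
355*((154 + D) + (-9*4 + 14)) = 355*((154 - 50) + (-9*4 + 14)) = 355*(104 + (-36 + 14)) = 355*(104 - 22) = 355*82 = 29110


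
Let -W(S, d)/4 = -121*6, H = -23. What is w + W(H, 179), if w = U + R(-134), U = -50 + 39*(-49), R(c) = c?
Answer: 809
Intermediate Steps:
U = -1961 (U = -50 - 1911 = -1961)
W(S, d) = 2904 (W(S, d) = -(-484)*6 = -4*(-726) = 2904)
w = -2095 (w = -1961 - 134 = -2095)
w + W(H, 179) = -2095 + 2904 = 809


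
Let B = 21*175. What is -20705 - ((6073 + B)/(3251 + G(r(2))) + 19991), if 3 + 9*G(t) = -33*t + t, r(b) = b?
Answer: -297021341/7298 ≈ -40699.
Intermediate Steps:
G(t) = -1/3 - 32*t/9 (G(t) = -1/3 + (-33*t + t)/9 = -1/3 + (-32*t)/9 = -1/3 - 32*t/9)
B = 3675
-20705 - ((6073 + B)/(3251 + G(r(2))) + 19991) = -20705 - ((6073 + 3675)/(3251 + (-1/3 - 32/9*2)) + 19991) = -20705 - (9748/(3251 + (-1/3 - 64/9)) + 19991) = -20705 - (9748/(3251 - 67/9) + 19991) = -20705 - (9748/(29192/9) + 19991) = -20705 - (9748*(9/29192) + 19991) = -20705 - (21933/7298 + 19991) = -20705 - 1*145916251/7298 = -20705 - 145916251/7298 = -297021341/7298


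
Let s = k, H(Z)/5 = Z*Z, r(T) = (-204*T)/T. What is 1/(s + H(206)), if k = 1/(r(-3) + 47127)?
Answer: 46923/9956122141 ≈ 4.7130e-6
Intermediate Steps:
r(T) = -204
H(Z) = 5*Z² (H(Z) = 5*(Z*Z) = 5*Z²)
k = 1/46923 (k = 1/(-204 + 47127) = 1/46923 ≈ 2.1312e-5)
s = 1/46923 ≈ 2.1312e-5
1/(s + H(206)) = 1/(1/46923 + 5*206²) = 1/(1/46923 + 5*42436) = 1/(1/46923 + 212180) = 1/(9956122141/46923) = 46923/9956122141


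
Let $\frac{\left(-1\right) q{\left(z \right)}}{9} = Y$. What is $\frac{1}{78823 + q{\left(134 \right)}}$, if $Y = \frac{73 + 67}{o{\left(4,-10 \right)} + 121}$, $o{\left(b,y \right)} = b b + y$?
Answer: $\frac{127}{10009261} \approx 1.2688 \cdot 10^{-5}$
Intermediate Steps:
$o{\left(b,y \right)} = y + b^{2}$ ($o{\left(b,y \right)} = b^{2} + y = y + b^{2}$)
$Y = \frac{140}{127}$ ($Y = \frac{73 + 67}{\left(-10 + 4^{2}\right) + 121} = \frac{140}{\left(-10 + 16\right) + 121} = \frac{140}{6 + 121} = \frac{140}{127} \approx 1.1024$)
$q{\left(z \right)} = - \frac{1260}{127}$ ($q{\left(z \right)} = \left(-9\right) \frac{140}{127} = - \frac{1260}{127}$)
$\frac{1}{78823 + q{\left(134 \right)}} = \frac{1}{78823 - \frac{1260}{127}} = \frac{1}{\frac{10009261}{127}} = \frac{127}{10009261}$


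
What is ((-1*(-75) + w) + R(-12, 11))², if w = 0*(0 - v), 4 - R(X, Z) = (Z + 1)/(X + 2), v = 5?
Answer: 160801/25 ≈ 6432.0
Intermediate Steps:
R(X, Z) = 4 - (1 + Z)/(2 + X) (R(X, Z) = 4 - (Z + 1)/(X + 2) = 4 - (1 + Z)/(2 + X))
w = 0 (w = 0*(0 - 1*5) = 0*(0 - 5) = 0*(-5) = 0)
((-1*(-75) + w) + R(-12, 11))² = ((-1*(-75) + 0) + (7 - 1*11 + 4*(-12))/(2 - 12))² = ((75 + 0) + (7 - 11 - 48)/(-10))² = (75 - ⅒*(-52))² = (75 + 26/5)² = (401/5)² = 160801/25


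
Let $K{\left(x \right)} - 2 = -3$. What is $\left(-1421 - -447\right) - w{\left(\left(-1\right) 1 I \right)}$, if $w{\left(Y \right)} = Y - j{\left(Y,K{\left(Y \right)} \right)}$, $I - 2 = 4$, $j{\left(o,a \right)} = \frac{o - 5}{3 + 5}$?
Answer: $- \frac{7755}{8} \approx -969.38$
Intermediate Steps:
$K{\left(x \right)} = -1$ ($K{\left(x \right)} = 2 - 3 = -1$)
$j{\left(o,a \right)} = - \frac{5}{8} + \frac{o}{8}$ ($j{\left(o,a \right)} = \frac{-5 + o}{8} = \left(-5 + o\right) \frac{1}{8} = - \frac{5}{8} + \frac{o}{8}$)
$I = 6$ ($I = 2 + 4 = 6$)
$w{\left(Y \right)} = \frac{5}{8} + \frac{7 Y}{8}$ ($w{\left(Y \right)} = Y - \left(- \frac{5}{8} + \frac{Y}{8}\right) = \frac{5}{8} + \frac{7 Y}{8}$)
$\left(-1421 - -447\right) - w{\left(\left(-1\right) 1 I \right)} = \left(-1421 - -447\right) - \left(\frac{5}{8} + \frac{7 \left(-1\right) 1 \cdot 6}{8}\right) = \left(-1421 + 447\right) - \left(\frac{5}{8} + \frac{7 \left(\left(-1\right) 6\right)}{8}\right) = -974 - \left(\frac{5}{8} + \frac{7}{8} \left(-6\right)\right) = -974 - \left(\frac{5}{8} - \frac{21}{4}\right) = -974 - - \frac{37}{8} = -974 + \frac{37}{8} = - \frac{7755}{8}$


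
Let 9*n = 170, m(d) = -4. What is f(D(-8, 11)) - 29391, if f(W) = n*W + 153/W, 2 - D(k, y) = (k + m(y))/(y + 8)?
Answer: -250370953/8550 ≈ -29283.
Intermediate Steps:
n = 170/9 (n = (⅑)*170 = 170/9 ≈ 18.889)
D(k, y) = 2 - (-4 + k)/(8 + y) (D(k, y) = 2 - (k - 4)/(y + 8) = 2 - (-4 + k)/(8 + y))
f(W) = 153/W + 170*W/9 (f(W) = 170*W/9 + 153/W = 153/W + 170*W/9)
f(D(-8, 11)) - 29391 = (153/(((20 - 1*(-8) + 2*11)/(8 + 11))) + 170*((20 - 1*(-8) + 2*11)/(8 + 11))/9) - 29391 = (153/(((20 + 8 + 22)/19)) + 170*((20 + 8 + 22)/19)/9) - 29391 = (153/(((1/19)*50)) + 170*((1/19)*50)/9) - 29391 = (153/(50/19) + (170/9)*(50/19)) - 29391 = (153*(19/50) + 8500/171) - 29391 = (2907/50 + 8500/171) - 29391 = 922097/8550 - 29391 = -250370953/8550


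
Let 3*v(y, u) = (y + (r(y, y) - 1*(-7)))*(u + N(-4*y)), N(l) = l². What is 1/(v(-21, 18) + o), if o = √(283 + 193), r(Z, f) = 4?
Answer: -5895/139003981 - √119/278007962 ≈ -4.2448e-5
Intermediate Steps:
v(y, u) = (11 + y)*(u + 16*y²)/3 (v(y, u) = ((y + (4 - 1*(-7)))*(u + (-4*y)²))/3 = ((y + (4 + 7))*(u + 16*y²))/3 = ((y + 11)*(u + 16*y²))/3 = ((11 + y)*(u + 16*y²))/3 = (11 + y)*(u + 16*y²)/3)
o = 2*√119 (o = √476 = 2*√119 ≈ 21.817)
1/(v(-21, 18) + o) = 1/(((11/3)*18 + (16/3)*(-21)³ + (176/3)*(-21)² + (⅓)*18*(-21)) + 2*√119) = 1/((66 + (16/3)*(-9261) + (176/3)*441 - 126) + 2*√119) = 1/((66 - 49392 + 25872 - 126) + 2*√119) = 1/(-23580 + 2*√119)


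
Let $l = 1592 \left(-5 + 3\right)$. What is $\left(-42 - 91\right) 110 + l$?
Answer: $-17814$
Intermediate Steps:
$l = -3184$ ($l = 1592 \left(-2\right) = -3184$)
$\left(-42 - 91\right) 110 + l = \left(-42 - 91\right) 110 - 3184 = \left(-133\right) 110 - 3184 = -14630 - 3184 = -17814$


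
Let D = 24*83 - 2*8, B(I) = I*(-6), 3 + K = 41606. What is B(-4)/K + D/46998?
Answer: 41667740/977628897 ≈ 0.042621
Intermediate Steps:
K = 41603 (K = -3 + 41606 = 41603)
B(I) = -6*I
D = 1976 (D = 1992 - 16 = 1976)
B(-4)/K + D/46998 = -6*(-4)/41603 + 1976/46998 = 24*(1/41603) + 1976*(1/46998) = 24/41603 + 988/23499 = 41667740/977628897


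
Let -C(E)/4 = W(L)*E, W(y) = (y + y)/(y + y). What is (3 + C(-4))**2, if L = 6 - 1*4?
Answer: 361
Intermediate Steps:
L = 2 (L = 6 - 4 = 2)
W(y) = 1 (W(y) = (2*y)/((2*y)) = (2*y)*(1/(2*y)) = 1)
C(E) = -4*E
(3 + C(-4))**2 = (3 - 4*(-4))**2 = (3 + 16)**2 = 19**2 = 361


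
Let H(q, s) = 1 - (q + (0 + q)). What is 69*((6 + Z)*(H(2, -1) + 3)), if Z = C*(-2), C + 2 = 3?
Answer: 0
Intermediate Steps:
C = 1 (C = -2 + 3 = 1)
Z = -2 (Z = 1*(-2) = -2)
H(q, s) = 1 - 2*q (H(q, s) = 1 - (q + q) = 1 - 2*q)
69*((6 + Z)*(H(2, -1) + 3)) = 69*((6 - 2)*((1 - 2*2) + 3)) = 69*(4*((1 - 4) + 3)) = 69*(4*(-3 + 3)) = 69*(4*0) = 69*0 = 0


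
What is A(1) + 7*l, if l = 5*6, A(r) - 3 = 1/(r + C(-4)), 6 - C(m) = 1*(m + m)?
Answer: 3196/15 ≈ 213.07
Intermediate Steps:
C(m) = 6 - 2*m (C(m) = 6 - (m + m) = 6 - 2*m)
A(r) = 3 + 1/(14 + r) (A(r) = 3 + 1/(r + (6 - 2*(-4))) = 3 + 1/(r + (6 + 8)) = 3 + 1/(r + 14) = 3 + 1/(14 + r))
l = 30
A(1) + 7*l = (43 + 3*1)/(14 + 1) + 7*30 = (43 + 3)/15 + 210 = (1/15)*46 + 210 = 46/15 + 210 = 3196/15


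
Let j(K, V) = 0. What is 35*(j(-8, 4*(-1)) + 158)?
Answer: 5530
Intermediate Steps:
35*(j(-8, 4*(-1)) + 158) = 35*(0 + 158) = 35*158 = 5530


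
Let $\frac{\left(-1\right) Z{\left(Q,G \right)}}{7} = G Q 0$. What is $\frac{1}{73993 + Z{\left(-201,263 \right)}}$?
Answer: $\frac{1}{73993} \approx 1.3515 \cdot 10^{-5}$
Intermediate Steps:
$Z{\left(Q,G \right)} = 0$ ($Z{\left(Q,G \right)} = - 7 G Q 0 = \left(-7\right) 0 = 0$)
$\frac{1}{73993 + Z{\left(-201,263 \right)}} = \frac{1}{73993 + 0} = \frac{1}{73993}$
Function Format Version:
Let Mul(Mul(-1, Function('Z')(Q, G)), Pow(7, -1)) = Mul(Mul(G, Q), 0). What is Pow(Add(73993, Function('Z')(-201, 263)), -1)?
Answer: Rational(1, 73993) ≈ 1.3515e-5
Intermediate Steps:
Function('Z')(Q, G) = 0 (Function('Z')(Q, G) = Mul(-7, Mul(Mul(G, Q), 0)) = Mul(-7, 0) = 0)
Pow(Add(73993, Function('Z')(-201, 263)), -1) = Pow(Add(73993, 0), -1) = Pow(73993, -1) = Rational(1, 73993)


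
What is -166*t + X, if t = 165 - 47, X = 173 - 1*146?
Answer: -19561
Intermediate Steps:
X = 27 (X = 173 - 146 = 27)
t = 118
-166*t + X = -166*118 + 27 = -19588 + 27 = -19561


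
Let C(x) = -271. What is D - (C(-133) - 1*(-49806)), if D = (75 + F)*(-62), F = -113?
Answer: -47179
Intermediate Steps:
D = 2356 (D = (75 - 113)*(-62) = -38*(-62) = 2356)
D - (C(-133) - 1*(-49806)) = 2356 - (-271 - 1*(-49806)) = 2356 - (-271 + 49806) = 2356 - 1*49535 = 2356 - 49535 = -47179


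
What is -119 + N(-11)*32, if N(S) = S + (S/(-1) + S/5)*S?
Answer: -17843/5 ≈ -3568.6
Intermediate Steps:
N(S) = S - 4*S**2/5 (N(S) = S + (S*(-1) + S*(1/5))*S = S + (-S + S/5)*S = S + (-4*S/5)*S = S - 4*S**2/5)
-119 + N(-11)*32 = -119 + ((1/5)*(-11)*(5 - 4*(-11)))*32 = -119 + ((1/5)*(-11)*(5 + 44))*32 = -119 + ((1/5)*(-11)*49)*32 = -119 - 539/5*32 = -119 - 17248/5 = -17843/5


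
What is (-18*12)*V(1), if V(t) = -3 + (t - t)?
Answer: 648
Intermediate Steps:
V(t) = -3 (V(t) = -3 + 0 = -3)
(-18*12)*V(1) = -18*12*(-3) = -216*(-3) = 648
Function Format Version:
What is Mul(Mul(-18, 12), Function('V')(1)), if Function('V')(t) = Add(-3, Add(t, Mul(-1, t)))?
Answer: 648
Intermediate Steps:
Function('V')(t) = -3 (Function('V')(t) = Add(-3, 0) = -3)
Mul(Mul(-18, 12), Function('V')(1)) = Mul(Mul(-18, 12), -3) = Mul(-216, -3) = 648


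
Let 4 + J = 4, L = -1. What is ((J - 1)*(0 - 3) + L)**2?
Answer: 4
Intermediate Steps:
J = 0 (J = -4 + 4 = 0)
((J - 1)*(0 - 3) + L)**2 = ((0 - 1)*(0 - 3) - 1)**2 = (-1*(-3) - 1)**2 = (3 - 1)**2 = 2**2 = 4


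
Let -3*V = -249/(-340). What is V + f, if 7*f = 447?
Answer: 151399/2380 ≈ 63.613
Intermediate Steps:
f = 447/7 (f = (⅐)*447 = 447/7 ≈ 63.857)
V = -83/340 (V = -(-83)/(-340) = -(-83)*(-1)/340 = -⅓*249/340 = -83/340 ≈ -0.24412)
V + f = -83/340 + 447/7 = 151399/2380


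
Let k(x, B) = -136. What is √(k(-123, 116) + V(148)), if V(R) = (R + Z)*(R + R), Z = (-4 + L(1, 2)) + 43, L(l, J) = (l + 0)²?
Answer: 6*√1542 ≈ 235.61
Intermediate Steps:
L(l, J) = l²
Z = 40 (Z = (-4 + 1²) + 43 = (-4 + 1) + 43 = -3 + 43 = 40)
V(R) = 2*R*(40 + R) (V(R) = (R + 40)*(R + R) = (40 + R)*(2*R) = 2*R*(40 + R))
√(k(-123, 116) + V(148)) = √(-136 + 2*148*(40 + 148)) = √(-136 + 2*148*188) = √(-136 + 55648) = √55512 = 6*√1542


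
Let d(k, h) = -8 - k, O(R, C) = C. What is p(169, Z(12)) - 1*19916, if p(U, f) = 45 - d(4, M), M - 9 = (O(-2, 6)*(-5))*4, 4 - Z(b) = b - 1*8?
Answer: -19859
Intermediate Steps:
Z(b) = 12 - b (Z(b) = 4 - (b - 1*8) = 4 - (b - 8) = 4 - (-8 + b) = 4 + (8 - b) = 12 - b)
M = -111 (M = 9 + (6*(-5))*4 = 9 - 30*4 = 9 - 120 = -111)
p(U, f) = 57 (p(U, f) = 45 - (-8 - 1*4) = 45 - (-8 - 4) = 45 - 1*(-12) = 45 + 12 = 57)
p(169, Z(12)) - 1*19916 = 57 - 1*19916 = 57 - 19916 = -19859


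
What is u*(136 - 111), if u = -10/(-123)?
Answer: 250/123 ≈ 2.0325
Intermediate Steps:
u = 10/123 (u = -10*(-1/123) = 10/123 ≈ 0.081301)
u*(136 - 111) = 10*(136 - 111)/123 = (10/123)*25 = 250/123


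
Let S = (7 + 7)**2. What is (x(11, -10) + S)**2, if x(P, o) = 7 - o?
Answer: 45369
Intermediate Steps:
S = 196 (S = 14**2 = 196)
(x(11, -10) + S)**2 = ((7 - 1*(-10)) + 196)**2 = ((7 + 10) + 196)**2 = (17 + 196)**2 = 213**2 = 45369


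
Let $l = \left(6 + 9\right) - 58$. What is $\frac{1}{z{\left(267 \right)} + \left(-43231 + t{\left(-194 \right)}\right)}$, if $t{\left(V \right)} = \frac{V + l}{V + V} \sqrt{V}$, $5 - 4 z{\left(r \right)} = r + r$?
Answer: $- \frac{67299764}{2918336603611} - \frac{948 i \sqrt{194}}{2918336603611} \approx -2.3061 \cdot 10^{-5} - 4.5245 \cdot 10^{-9} i$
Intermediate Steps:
$z{\left(r \right)} = \frac{5}{4} - \frac{r}{2}$ ($z{\left(r \right)} = \frac{5}{4} - \frac{r + r}{4} = \frac{5}{4} - \frac{2 r}{4} = \frac{5}{4} - \frac{r}{2}$)
$l = -43$ ($l = 15 - 58 = -43$)
$t{\left(V \right)} = \frac{-43 + V}{2 \sqrt{V}}$ ($t{\left(V \right)} = \frac{V - 43}{V + V} \sqrt{V} = \frac{-43 + V}{2 V} \sqrt{V} = \frac{-43 + V}{2 \sqrt{V}}$)
$\frac{1}{z{\left(267 \right)} + \left(-43231 + t{\left(-194 \right)}\right)} = \frac{1}{\left(\frac{5}{4} - \frac{267}{2}\right) - \left(43231 - \frac{-43 - 194}{2 i \sqrt{194}}\right)} = \frac{1}{\left(\frac{5}{4} - \frac{267}{2}\right) - \left(43231 - \frac{1}{2} \left(- \frac{i \sqrt{194}}{194}\right) \left(-237\right)\right)} = \frac{1}{- \frac{529}{4} - \left(43231 - \frac{237 i \sqrt{194}}{388}\right)} = \frac{1}{- \frac{173453}{4} + \frac{237 i \sqrt{194}}{388}}$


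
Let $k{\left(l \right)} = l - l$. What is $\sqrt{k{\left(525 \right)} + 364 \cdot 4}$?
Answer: $4 \sqrt{91} \approx 38.158$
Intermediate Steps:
$k{\left(l \right)} = 0$
$\sqrt{k{\left(525 \right)} + 364 \cdot 4} = \sqrt{0 + 364 \cdot 4} = \sqrt{0 + 1456} = \sqrt{1456} = 4 \sqrt{91}$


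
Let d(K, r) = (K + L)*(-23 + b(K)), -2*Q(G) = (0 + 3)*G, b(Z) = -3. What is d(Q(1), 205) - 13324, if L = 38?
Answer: -14273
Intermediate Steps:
Q(G) = -3*G/2 (Q(G) = -(0 + 3)*G/2 = -3*G/2)
d(K, r) = -988 - 26*K (d(K, r) = (K + 38)*(-23 - 3) = (38 + K)*(-26) = -988 - 26*K)
d(Q(1), 205) - 13324 = (-988 - (-39)) - 13324 = (-988 - 26*(-3/2)) - 13324 = (-988 + 39) - 13324 = -949 - 13324 = -14273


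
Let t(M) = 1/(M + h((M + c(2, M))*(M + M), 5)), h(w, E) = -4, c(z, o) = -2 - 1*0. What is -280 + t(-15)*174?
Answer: -5494/19 ≈ -289.16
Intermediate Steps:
c(z, o) = -2 (c(z, o) = -2 + 0 = -2)
t(M) = 1/(-4 + M) (t(M) = 1/(M - 4) = 1/(-4 + M))
-280 + t(-15)*174 = -280 + 174/(-4 - 15) = -280 + 174/(-19) = -280 - 1/19*174 = -280 - 174/19 = -5494/19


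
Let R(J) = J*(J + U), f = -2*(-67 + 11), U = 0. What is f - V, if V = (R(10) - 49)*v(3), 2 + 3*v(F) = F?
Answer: 95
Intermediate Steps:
v(F) = -⅔ + F/3
f = 112 (f = -2*(-56) = 112)
R(J) = J² (R(J) = J*(J + 0) = J*J = J²)
V = 17 (V = (10² - 49)*(-⅔ + (⅓)*3) = (100 - 49)*(-⅔ + 1) = 51*(⅓) = 17)
f - V = 112 - 1*17 = 112 - 17 = 95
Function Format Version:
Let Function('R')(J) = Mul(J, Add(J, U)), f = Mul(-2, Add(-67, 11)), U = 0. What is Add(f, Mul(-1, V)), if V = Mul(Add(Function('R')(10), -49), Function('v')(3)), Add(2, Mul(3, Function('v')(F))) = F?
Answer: 95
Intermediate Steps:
Function('v')(F) = Add(Rational(-2, 3), Mul(Rational(1, 3), F))
f = 112 (f = Mul(-2, -56) = 112)
Function('R')(J) = Pow(J, 2) (Function('R')(J) = Mul(J, Add(J, 0)) = Mul(J, J) = Pow(J, 2))
V = 17 (V = Mul(Add(Pow(10, 2), -49), Add(Rational(-2, 3), Mul(Rational(1, 3), 3))) = Mul(Add(100, -49), Add(Rational(-2, 3), 1)) = Mul(51, Rational(1, 3)) = 17)
Add(f, Mul(-1, V)) = Add(112, Mul(-1, 17)) = Add(112, -17) = 95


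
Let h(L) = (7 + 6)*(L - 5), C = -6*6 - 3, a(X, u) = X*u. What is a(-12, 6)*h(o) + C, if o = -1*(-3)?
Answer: 1833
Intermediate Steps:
o = 3
C = -39 (C = -36 - 3 = -39)
h(L) = -65 + 13*L (h(L) = 13*(-5 + L) = -65 + 13*L)
a(-12, 6)*h(o) + C = (-12*6)*(-65 + 13*3) - 39 = -72*(-65 + 39) - 39 = -72*(-26) - 39 = 1872 - 39 = 1833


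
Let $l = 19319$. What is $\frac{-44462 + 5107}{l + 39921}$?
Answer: $- \frac{7871}{11848} \approx -0.66433$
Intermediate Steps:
$\frac{-44462 + 5107}{l + 39921} = \frac{-44462 + 5107}{19319 + 39921} = - \frac{39355}{59240} = \left(-39355\right) \frac{1}{59240} = - \frac{7871}{11848}$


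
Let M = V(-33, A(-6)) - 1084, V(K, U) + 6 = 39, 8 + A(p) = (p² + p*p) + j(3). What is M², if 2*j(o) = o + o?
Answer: 1104601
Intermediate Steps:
j(o) = o (j(o) = (o + o)/2 = (2*o)/2 = o)
A(p) = -5 + 2*p² (A(p) = -8 + ((p² + p*p) + 3) = -8 + ((p² + p²) + 3) = -8 + (2*p² + 3) = -8 + (3 + 2*p²) = -5 + 2*p²)
V(K, U) = 33 (V(K, U) = -6 + 39 = 33)
M = -1051 (M = 33 - 1084 = -1051)
M² = (-1051)² = 1104601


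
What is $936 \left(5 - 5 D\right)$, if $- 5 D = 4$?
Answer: $8424$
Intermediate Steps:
$D = - \frac{4}{5}$ ($D = \left(- \frac{1}{5}\right) 4 = - \frac{4}{5} \approx -0.8$)
$936 \left(5 - 5 D\right) = 936 \left(5 - -4\right) = 936 \left(5 + 4\right) = 936 \cdot 9 = 8424$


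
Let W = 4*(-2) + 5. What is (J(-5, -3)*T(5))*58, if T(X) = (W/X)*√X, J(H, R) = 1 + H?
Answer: 696*√5/5 ≈ 311.26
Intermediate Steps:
W = -3 (W = -8 + 5 = -3)
T(X) = -3/√X (T(X) = (-3/X)*√X = -3/√X)
(J(-5, -3)*T(5))*58 = ((1 - 5)*(-3*√5/5))*58 = -(-12)*√5/5*58 = (12*√5/5)*58 = 696*√5/5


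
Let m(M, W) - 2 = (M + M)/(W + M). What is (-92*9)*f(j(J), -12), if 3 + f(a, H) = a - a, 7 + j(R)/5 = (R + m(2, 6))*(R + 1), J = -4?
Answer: 2484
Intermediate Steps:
m(M, W) = 2 + 2*M/(M + W) (m(M, W) = 2 + (M + M)/(W + M) = 2 + (2*M)/(M + W) = 2 + 2*M/(M + W))
j(R) = -35 + 5*(1 + R)*(5/2 + R) (j(R) = -35 + 5*((R + 2*(6 + 2*2)/(2 + 6))*(R + 1)) = -35 + 5*((R + 2*(6 + 4)/8)*(1 + R)) = -35 + 5*((R + 2*(⅛)*10)*(1 + R)) = -35 + 5*((R + 5/2)*(1 + R)) = -35 + 5*((5/2 + R)*(1 + R)) = -35 + 5*((1 + R)*(5/2 + R)) = -35 + 5*(1 + R)*(5/2 + R))
f(a, H) = -3 (f(a, H) = -3 + (a - a) = -3 + 0 = -3)
(-92*9)*f(j(J), -12) = -92*9*(-3) = -828*(-3) = 2484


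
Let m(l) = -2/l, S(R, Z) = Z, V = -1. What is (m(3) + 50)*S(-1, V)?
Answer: -148/3 ≈ -49.333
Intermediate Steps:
(m(3) + 50)*S(-1, V) = (-2/3 + 50)*(-1) = (-2*⅓ + 50)*(-1) = (-⅔ + 50)*(-1) = (148/3)*(-1) = -148/3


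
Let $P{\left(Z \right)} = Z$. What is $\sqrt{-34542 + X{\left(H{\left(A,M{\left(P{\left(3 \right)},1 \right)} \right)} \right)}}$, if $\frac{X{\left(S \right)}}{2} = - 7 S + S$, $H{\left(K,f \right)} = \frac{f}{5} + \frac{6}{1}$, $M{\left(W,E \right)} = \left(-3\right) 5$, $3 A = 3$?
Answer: $3 i \sqrt{3842} \approx 185.95 i$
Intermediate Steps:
$A = 1$ ($A = \frac{1}{3} \cdot 3 = 1$)
$M{\left(W,E \right)} = -15$
$H{\left(K,f \right)} = 6 + \frac{f}{5}$ ($H{\left(K,f \right)} = f \frac{1}{5} + 6 \cdot 1 = \frac{f}{5} + 6 = 6 + \frac{f}{5}$)
$X{\left(S \right)} = - 12 S$ ($X{\left(S \right)} = 2 \left(- 7 S + S\right) = 2 \left(- 6 S\right) = - 12 S$)
$\sqrt{-34542 + X{\left(H{\left(A,M{\left(P{\left(3 \right)},1 \right)} \right)} \right)}} = \sqrt{-34542 - 12 \left(6 + \frac{1}{5} \left(-15\right)\right)} = \sqrt{-34542 - 12 \left(6 - 3\right)} = \sqrt{-34542 - 36} = \sqrt{-34578} = 3 i \sqrt{3842}$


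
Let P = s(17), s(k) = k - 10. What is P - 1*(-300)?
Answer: 307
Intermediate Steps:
s(k) = -10 + k
P = 7 (P = -10 + 17 = 7)
P - 1*(-300) = 7 - 1*(-300) = 7 + 300 = 307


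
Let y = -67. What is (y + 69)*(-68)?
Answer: -136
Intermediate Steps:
(y + 69)*(-68) = (-67 + 69)*(-68) = 2*(-68) = -136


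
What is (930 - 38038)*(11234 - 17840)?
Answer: 245135448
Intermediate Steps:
(930 - 38038)*(11234 - 17840) = -37108*(-6606) = 245135448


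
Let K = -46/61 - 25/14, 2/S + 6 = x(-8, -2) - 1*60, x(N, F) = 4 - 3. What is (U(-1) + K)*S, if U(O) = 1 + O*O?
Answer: 461/27755 ≈ 0.016610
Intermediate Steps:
x(N, F) = 1
U(O) = 1 + O²
S = -2/65 (S = 2/(-6 + (1 - 1*60)) = 2/(-6 + (1 - 60)) = 2/(-6 - 59) = 2/(-65) = 2*(-1/65) = -2/65 ≈ -0.030769)
K = -2169/854 (K = -46*1/61 - 25*1/14 = -46/61 - 25/14 = -2169/854 ≈ -2.5398)
(U(-1) + K)*S = ((1 + (-1)²) - 2169/854)*(-2/65) = ((1 + 1) - 2169/854)*(-2/65) = (2 - 2169/854)*(-2/65) = -461/854*(-2/65) = 461/27755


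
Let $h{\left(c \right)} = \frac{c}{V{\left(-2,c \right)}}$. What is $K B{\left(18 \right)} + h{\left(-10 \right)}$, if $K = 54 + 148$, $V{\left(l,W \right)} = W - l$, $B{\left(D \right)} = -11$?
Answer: $- \frac{8883}{4} \approx -2220.8$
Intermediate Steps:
$K = 202$
$h{\left(c \right)} = \frac{c}{2 + c}$ ($h{\left(c \right)} = \frac{c}{c - -2} = \frac{c}{c + 2} = \frac{c}{2 + c}$)
$K B{\left(18 \right)} + h{\left(-10 \right)} = 202 \left(-11\right) - \frac{10}{2 - 10} = -2222 - \frac{10}{-8} = -2222 - - \frac{5}{4} = -2222 + \frac{5}{4} = - \frac{8883}{4}$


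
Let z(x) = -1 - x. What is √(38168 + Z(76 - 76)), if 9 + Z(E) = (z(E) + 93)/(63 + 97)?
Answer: √15263830/20 ≈ 195.34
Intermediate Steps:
Z(E) = -337/40 - E/160 (Z(E) = -9 + ((-1 - E) + 93)/(63 + 97) = -9 + (92 - E)/160 = -9 + (92 - E)*(1/160) = -9 + (23/40 - E/160) = -337/40 - E/160)
√(38168 + Z(76 - 76)) = √(38168 + (-337/40 - (76 - 76)/160)) = √(38168 + (-337/40 - 1/160*0)) = √(38168 + (-337/40 + 0)) = √(38168 - 337/40) = √(1526383/40) = √15263830/20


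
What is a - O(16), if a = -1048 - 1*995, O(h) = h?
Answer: -2059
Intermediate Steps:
a = -2043 (a = -1048 - 995 = -2043)
a - O(16) = -2043 - 1*16 = -2043 - 16 = -2059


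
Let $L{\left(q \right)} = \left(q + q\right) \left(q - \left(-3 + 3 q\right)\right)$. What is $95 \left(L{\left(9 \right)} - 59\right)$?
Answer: $-31255$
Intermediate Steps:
$L{\left(q \right)} = 2 q \left(3 - 2 q\right)$ ($L{\left(q \right)} = 2 q \left(q - \left(-3 + 3 q\right)\right) = 2 q \left(3 - 2 q\right)$)
$95 \left(L{\left(9 \right)} - 59\right) = 95 \left(2 \cdot 9 \left(3 - 18\right) - 59\right) = 95 \left(2 \cdot 9 \left(-15\right) - 59\right) = 95 \left(-270 - 59\right) = 95 \left(-329\right) = -31255$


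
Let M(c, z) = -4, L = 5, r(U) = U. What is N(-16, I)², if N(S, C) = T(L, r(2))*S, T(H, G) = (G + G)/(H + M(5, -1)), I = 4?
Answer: 4096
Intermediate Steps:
T(H, G) = 2*G/(-4 + H) (T(H, G) = (G + G)/(H - 4) = (2*G)/(-4 + H) = 2*G/(-4 + H))
N(S, C) = 4*S (N(S, C) = (2*2/(-4 + 5))*S = (2*2/1)*S = (2*2*1)*S = 4*S)
N(-16, I)² = (4*(-16))² = (-64)² = 4096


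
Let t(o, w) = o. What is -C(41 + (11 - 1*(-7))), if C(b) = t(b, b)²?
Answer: -3481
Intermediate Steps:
C(b) = b²
-C(41 + (11 - 1*(-7))) = -(41 + (11 - 1*(-7)))² = -(41 + (11 + 7))² = -(41 + 18)² = -1*59² = -1*3481 = -3481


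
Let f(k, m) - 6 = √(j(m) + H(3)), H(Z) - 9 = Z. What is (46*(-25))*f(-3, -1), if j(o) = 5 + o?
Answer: -11500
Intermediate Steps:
H(Z) = 9 + Z
f(k, m) = 6 + √(17 + m) (f(k, m) = 6 + √((5 + m) + (9 + 3)) = 6 + √((5 + m) + 12) = 6 + √(17 + m))
(46*(-25))*f(-3, -1) = (46*(-25))*(6 + √(17 - 1)) = -1150*(6 + √16) = -1150*(6 + 4) = -1150*10 = -11500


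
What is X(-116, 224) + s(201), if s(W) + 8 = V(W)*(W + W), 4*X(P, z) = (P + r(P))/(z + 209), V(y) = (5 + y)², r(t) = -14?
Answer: 14773322559/866 ≈ 1.7059e+7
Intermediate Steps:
X(P, z) = (-14 + P)/(4*(209 + z)) (X(P, z) = ((P - 14)/(z + 209))/4 = ((-14 + P)/(209 + z))/4 = (-14 + P)/(4*(209 + z)))
s(W) = -8 + 2*W*(5 + W)² (s(W) = -8 + (5 + W)²*(W + W) = -8 + (5 + W)²*(2*W) = -8 + 2*W*(5 + W)²)
X(-116, 224) + s(201) = (-14 - 116)/(4*(209 + 224)) + (-8 + 2*201*(5 + 201)²) = (¼)*(-130)/433 + (-8 + 2*201*206²) = (¼)*(1/433)*(-130) + (-8 + 2*201*42436) = -65/866 + (-8 + 17059272) = -65/866 + 17059264 = 14773322559/866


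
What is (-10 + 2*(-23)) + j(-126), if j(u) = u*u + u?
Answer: 15694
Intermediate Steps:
j(u) = u + u² (j(u) = u² + u = u + u²)
(-10 + 2*(-23)) + j(-126) = (-10 + 2*(-23)) - 126*(1 - 126) = (-10 - 46) - 126*(-125) = -56 + 15750 = 15694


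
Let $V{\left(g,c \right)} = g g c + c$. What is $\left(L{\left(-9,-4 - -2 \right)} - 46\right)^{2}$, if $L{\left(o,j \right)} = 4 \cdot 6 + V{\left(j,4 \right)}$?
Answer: $4$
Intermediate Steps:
$V{\left(g,c \right)} = c + c g^{2}$ ($V{\left(g,c \right)} = g^{2} c + c = c g^{2} + c = c + c g^{2}$)
$L{\left(o,j \right)} = 28 + 4 j^{2}$ ($L{\left(o,j \right)} = 4 \cdot 6 + 4 \left(1 + j^{2}\right) = 24 + \left(4 + 4 j^{2}\right) = 28 + 4 j^{2}$)
$\left(L{\left(-9,-4 - -2 \right)} - 46\right)^{2} = \left(\left(28 + 4 \left(-4 - -2\right)^{2}\right) - 46\right)^{2} = \left(\left(28 + 4 \left(-4 + 2\right)^{2}\right) - 46\right)^{2} = \left(\left(28 + 4 \left(-2\right)^{2}\right) - 46\right)^{2} = \left(\left(28 + 4 \cdot 4\right) - 46\right)^{2} = \left(\left(28 + 16\right) - 46\right)^{2} = \left(44 - 46\right)^{2} = \left(-2\right)^{2} = 4$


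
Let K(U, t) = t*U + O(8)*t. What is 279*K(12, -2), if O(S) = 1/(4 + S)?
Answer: -13485/2 ≈ -6742.5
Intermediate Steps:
K(U, t) = t/12 + U*t (K(U, t) = t*U + t/(4 + 8) = U*t + t/12 = t/12 + U*t)
279*K(12, -2) = 279*(-2*(1/12 + 12)) = 279*(-2*145/12) = 279*(-145/6) = -13485/2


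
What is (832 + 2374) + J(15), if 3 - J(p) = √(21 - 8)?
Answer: 3209 - √13 ≈ 3205.4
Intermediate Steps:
J(p) = 3 - √13 (J(p) = 3 - √(21 - 8) = 3 - √13)
(832 + 2374) + J(15) = (832 + 2374) + (3 - √13) = 3206 + (3 - √13) = 3209 - √13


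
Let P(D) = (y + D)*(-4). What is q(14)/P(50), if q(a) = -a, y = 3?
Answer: 7/106 ≈ 0.066038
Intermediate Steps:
P(D) = -12 - 4*D (P(D) = (3 + D)*(-4) = -12 - 4*D)
q(14)/P(50) = (-1*14)/(-12 - 4*50) = -14/(-12 - 200) = -14/(-212) = -14*(-1/212) = 7/106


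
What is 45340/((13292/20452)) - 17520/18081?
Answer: 1397180346020/20027721 ≈ 69762.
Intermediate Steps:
45340/((13292/20452)) - 17520/18081 = 45340/((13292*(1/20452))) - 17520*1/18081 = 45340/(3323/5113) - 5840/6027 = 45340*(5113/3323) - 5840/6027 = 231823420/3323 - 5840/6027 = 1397180346020/20027721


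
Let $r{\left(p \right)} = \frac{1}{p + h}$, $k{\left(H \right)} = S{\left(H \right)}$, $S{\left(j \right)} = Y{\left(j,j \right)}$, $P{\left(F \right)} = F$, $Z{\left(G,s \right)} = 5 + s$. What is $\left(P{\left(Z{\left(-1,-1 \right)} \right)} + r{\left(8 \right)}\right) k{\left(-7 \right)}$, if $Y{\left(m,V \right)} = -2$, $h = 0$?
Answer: $- \frac{33}{4} \approx -8.25$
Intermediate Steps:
$S{\left(j \right)} = -2$
$k{\left(H \right)} = -2$
$r{\left(p \right)} = \frac{1}{p}$ ($r{\left(p \right)} = \frac{1}{p + 0} = \frac{1}{p}$)
$\left(P{\left(Z{\left(-1,-1 \right)} \right)} + r{\left(8 \right)}\right) k{\left(-7 \right)} = \left(\left(5 - 1\right) + \frac{1}{8}\right) \left(-2\right) = \left(4 + \frac{1}{8}\right) \left(-2\right) = \frac{33}{8} \left(-2\right) = - \frac{33}{4}$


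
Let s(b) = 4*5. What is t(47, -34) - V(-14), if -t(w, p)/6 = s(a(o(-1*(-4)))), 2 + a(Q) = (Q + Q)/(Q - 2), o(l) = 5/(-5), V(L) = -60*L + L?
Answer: -946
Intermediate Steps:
V(L) = -59*L
o(l) = -1 (o(l) = 5*(-⅕) = -1)
a(Q) = -2 + 2*Q/(-2 + Q) (a(Q) = -2 + (Q + Q)/(Q - 2) = -2 + (2*Q)/(-2 + Q) = -2 + 2*Q/(-2 + Q))
s(b) = 20
t(w, p) = -120 (t(w, p) = -6*20 = -120)
t(47, -34) - V(-14) = -120 - (-59)*(-14) = -120 - 1*826 = -120 - 826 = -946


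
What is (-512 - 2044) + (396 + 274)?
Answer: -1886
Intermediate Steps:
(-512 - 2044) + (396 + 274) = -2556 + 670 = -1886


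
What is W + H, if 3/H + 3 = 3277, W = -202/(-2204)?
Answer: 83495/901987 ≈ 0.092568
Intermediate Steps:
W = 101/1102 (W = -202*(-1/2204) = 101/1102 ≈ 0.091652)
H = 3/3274 (H = 3/(-3 + 3277) = 3/3274 ≈ 0.00091631)
W + H = 101/1102 + 3/3274 = 83495/901987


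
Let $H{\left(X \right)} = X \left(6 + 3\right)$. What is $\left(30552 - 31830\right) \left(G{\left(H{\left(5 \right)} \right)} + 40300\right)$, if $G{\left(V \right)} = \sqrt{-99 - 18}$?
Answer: $-51503400 - 3834 i \sqrt{13} \approx -5.1503 \cdot 10^{7} - 13824.0 i$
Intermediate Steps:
$H{\left(X \right)} = 9 X$ ($H{\left(X \right)} = X 9 = 9 X$)
$G{\left(V \right)} = 3 i \sqrt{13}$ ($G{\left(V \right)} = \sqrt{-117} = 3 i \sqrt{13}$)
$\left(30552 - 31830\right) \left(G{\left(H{\left(5 \right)} \right)} + 40300\right) = \left(30552 - 31830\right) \left(3 i \sqrt{13} + 40300\right) = - 1278 \left(40300 + 3 i \sqrt{13}\right) = -51503400 - 3834 i \sqrt{13}$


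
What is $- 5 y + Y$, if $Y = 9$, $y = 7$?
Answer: $-26$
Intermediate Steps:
$- 5 y + Y = \left(-5\right) 7 + 9 = -35 + 9 = -26$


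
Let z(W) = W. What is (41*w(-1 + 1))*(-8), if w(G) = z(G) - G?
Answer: 0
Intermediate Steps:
w(G) = 0 (w(G) = G - G = 0)
(41*w(-1 + 1))*(-8) = (41*0)*(-8) = 0*(-8) = 0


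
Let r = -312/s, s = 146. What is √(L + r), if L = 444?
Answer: 48*√1022/73 ≈ 21.021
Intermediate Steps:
r = -156/73 (r = -312/146 = -312*1/146 = -156/73 ≈ -2.1370)
√(L + r) = √(444 - 156/73) = √(32256/73) = 48*√1022/73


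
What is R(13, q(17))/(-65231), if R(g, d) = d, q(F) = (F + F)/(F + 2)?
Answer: -34/1239389 ≈ -2.7433e-5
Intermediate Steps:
q(F) = 2*F/(2 + F) (q(F) = (2*F)/(2 + F) = 2*F/(2 + F))
R(13, q(17))/(-65231) = (2*17/(2 + 17))/(-65231) = (2*17/19)*(-1/65231) = (2*17*(1/19))*(-1/65231) = (34/19)*(-1/65231) = -34/1239389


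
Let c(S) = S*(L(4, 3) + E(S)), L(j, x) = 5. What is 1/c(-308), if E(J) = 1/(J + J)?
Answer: -2/3079 ≈ -0.00064956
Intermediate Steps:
E(J) = 1/(2*J)
c(S) = S*(5 + 1/(2*S))
1/c(-308) = 1/(½ + 5*(-308)) = 1/(½ - 1540) = 1/(-3079/2) = -2/3079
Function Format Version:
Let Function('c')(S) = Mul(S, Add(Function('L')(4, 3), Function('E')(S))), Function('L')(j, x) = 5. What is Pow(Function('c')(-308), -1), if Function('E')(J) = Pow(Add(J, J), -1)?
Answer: Rational(-2, 3079) ≈ -0.00064956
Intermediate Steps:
Function('E')(J) = Mul(Rational(1, 2), Pow(J, -1)) (Function('E')(J) = Pow(Mul(2, J), -1) = Mul(Rational(1, 2), Pow(J, -1)))
Function('c')(S) = Mul(S, Add(5, Mul(Rational(1, 2), Pow(S, -1))))
Pow(Function('c')(-308), -1) = Pow(Add(Rational(1, 2), Mul(5, -308)), -1) = Pow(Add(Rational(1, 2), -1540), -1) = Pow(Rational(-3079, 2), -1) = Rational(-2, 3079)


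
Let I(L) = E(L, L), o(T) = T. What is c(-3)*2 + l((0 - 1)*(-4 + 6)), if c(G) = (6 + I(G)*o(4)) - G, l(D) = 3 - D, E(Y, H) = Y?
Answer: -1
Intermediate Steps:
I(L) = L
c(G) = 6 + 3*G (c(G) = (6 + G*4) - G = (6 + 4*G) - G = 6 + 3*G)
c(-3)*2 + l((0 - 1)*(-4 + 6)) = (6 + 3*(-3))*2 + (3 - (0 - 1)*(-4 + 6)) = (6 - 9)*2 + (3 - (-1)*2) = -3*2 + (3 - 1*(-2)) = -6 + (3 + 2) = -6 + 5 = -1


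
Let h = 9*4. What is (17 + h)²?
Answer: 2809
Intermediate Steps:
h = 36
(17 + h)² = (17 + 36)² = 53² = 2809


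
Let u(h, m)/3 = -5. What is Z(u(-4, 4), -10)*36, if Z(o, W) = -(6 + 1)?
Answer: -252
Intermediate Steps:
u(h, m) = -15 (u(h, m) = 3*(-5) = -15)
Z(o, W) = -7 (Z(o, W) = -1*7 = -7)
Z(u(-4, 4), -10)*36 = -7*36 = -252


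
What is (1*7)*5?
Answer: 35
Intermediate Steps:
(1*7)*5 = 7*5 = 35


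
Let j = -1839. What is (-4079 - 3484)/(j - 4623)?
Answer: 2521/2154 ≈ 1.1704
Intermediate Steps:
(-4079 - 3484)/(j - 4623) = (-4079 - 3484)/(-1839 - 4623) = -7563/(-6462) = -7563*(-1/6462) = 2521/2154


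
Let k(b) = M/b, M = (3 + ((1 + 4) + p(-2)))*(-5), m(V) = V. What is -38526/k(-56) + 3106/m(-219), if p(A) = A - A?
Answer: -59075888/1095 ≈ -53951.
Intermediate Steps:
p(A) = 0
M = -40 (M = (3 + ((1 + 4) + 0))*(-5) = (3 + (5 + 0))*(-5) = (3 + 5)*(-5) = 8*(-5) = -40)
k(b) = -40/b
-38526/k(-56) + 3106/m(-219) = -38526/((-40/(-56))) + 3106/(-219) = -38526/((-40*(-1/56))) + 3106*(-1/219) = -38526/5/7 - 3106/219 = -38526*7/5 - 3106/219 = -269682/5 - 3106/219 = -59075888/1095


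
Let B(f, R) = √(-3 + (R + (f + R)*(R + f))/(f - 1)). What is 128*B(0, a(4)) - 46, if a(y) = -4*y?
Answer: -46 + 1152*I*√3 ≈ -46.0 + 1995.3*I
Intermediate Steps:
B(f, R) = √(-3 + (R + (R + f)²)/(-1 + f)) (B(f, R) = √(-3 + (R + (R + f)*(R + f))/(-1 + f)) = √(-3 + (R + (R + f)²)/(-1 + f)))
128*B(0, a(4)) - 46 = 128*√((3 - 4*4 + (-4*4)² + 0² - 3*0 + 2*(-4*4)*0)/(-1 + 0)) - 46 = 128*√((3 - 16 + (-16)² + 0 + 0 + 2*(-16)*0)/(-1)) - 46 = 128*√(-(3 - 16 + 256 + 0 + 0 + 0)) - 46 = 128*√(-1*243) - 46 = 128*√(-243) - 46 = 128*(9*I*√3) - 46 = 1152*I*√3 - 46 = -46 + 1152*I*√3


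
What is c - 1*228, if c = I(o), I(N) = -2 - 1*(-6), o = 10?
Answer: -224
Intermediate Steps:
I(N) = 4 (I(N) = -2 + 6 = 4)
c = 4
c - 1*228 = 4 - 1*228 = 4 - 228 = -224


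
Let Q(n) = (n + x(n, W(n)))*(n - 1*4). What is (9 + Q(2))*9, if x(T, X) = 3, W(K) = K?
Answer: -9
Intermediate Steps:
Q(n) = (-4 + n)*(3 + n) (Q(n) = (n + 3)*(n - 1*4) = (3 + n)*(n - 4) = (3 + n)*(-4 + n) = (-4 + n)*(3 + n))
(9 + Q(2))*9 = (9 + (-12 + 2**2 - 1*2))*9 = (9 + (-12 + 4 - 2))*9 = (9 - 10)*9 = -1*9 = -9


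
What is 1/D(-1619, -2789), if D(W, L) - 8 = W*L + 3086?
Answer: 1/4518485 ≈ 2.2131e-7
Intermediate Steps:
D(W, L) = 3094 + L*W (D(W, L) = 8 + (W*L + 3086) = 8 + (L*W + 3086) = 8 + (3086 + L*W) = 3094 + L*W)
1/D(-1619, -2789) = 1/(3094 - 2789*(-1619)) = 1/(3094 + 4515391) = 1/4518485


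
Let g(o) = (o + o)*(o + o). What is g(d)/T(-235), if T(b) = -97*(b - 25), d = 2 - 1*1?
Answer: 1/6305 ≈ 0.00015860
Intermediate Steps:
d = 1 (d = 2 - 1 = 1)
T(b) = 2425 - 97*b (T(b) = -97*(-25 + b) = 2425 - 97*b)
g(o) = 4*o² (g(o) = (2*o)*(2*o) = 4*o²)
g(d)/T(-235) = (4*1²)/(2425 - 97*(-235)) = (4*1)/(2425 + 22795) = 4/25220 = 4*(1/25220) = 1/6305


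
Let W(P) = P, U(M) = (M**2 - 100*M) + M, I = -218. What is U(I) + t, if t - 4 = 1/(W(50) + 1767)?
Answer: 125572871/1817 ≈ 69110.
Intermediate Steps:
U(M) = M**2 - 99*M
t = 7269/1817 (t = 4 + 1/(50 + 1767) = 4 + 1/1817 = 7269/1817 ≈ 4.0005)
U(I) + t = -218*(-99 - 218) + 7269/1817 = -218*(-317) + 7269/1817 = 69106 + 7269/1817 = 125572871/1817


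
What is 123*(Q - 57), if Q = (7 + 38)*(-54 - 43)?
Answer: -543906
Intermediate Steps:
Q = -4365 (Q = 45*(-97) = -4365)
123*(Q - 57) = 123*(-4365 - 57) = 123*(-4422) = -543906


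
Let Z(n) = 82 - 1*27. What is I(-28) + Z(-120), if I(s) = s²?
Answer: 839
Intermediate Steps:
Z(n) = 55 (Z(n) = 82 - 27 = 55)
I(-28) + Z(-120) = (-28)² + 55 = 784 + 55 = 839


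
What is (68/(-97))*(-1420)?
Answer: 96560/97 ≈ 995.46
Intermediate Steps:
(68/(-97))*(-1420) = (68*(-1/97))*(-1420) = -68/97*(-1420) = 96560/97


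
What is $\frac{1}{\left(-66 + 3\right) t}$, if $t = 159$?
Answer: $- \frac{1}{10017} \approx -9.983 \cdot 10^{-5}$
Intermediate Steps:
$\frac{1}{\left(-66 + 3\right) t} = \frac{1}{\left(-66 + 3\right) 159} = \frac{1}{\left(-63\right) 159} = \frac{1}{-10017} = - \frac{1}{10017}$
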